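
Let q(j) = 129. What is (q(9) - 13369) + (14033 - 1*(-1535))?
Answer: 2328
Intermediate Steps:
(q(9) - 13369) + (14033 - 1*(-1535)) = (129 - 13369) + (14033 - 1*(-1535)) = -13240 + (14033 + 1535) = -13240 + 15568 = 2328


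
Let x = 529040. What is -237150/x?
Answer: -1395/3112 ≈ -0.44826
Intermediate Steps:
-237150/x = -237150/529040 = -237150*1/529040 = -1395/3112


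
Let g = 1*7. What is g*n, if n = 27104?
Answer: 189728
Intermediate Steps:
g = 7
g*n = 7*27104 = 189728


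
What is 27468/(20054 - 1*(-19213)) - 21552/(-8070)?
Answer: 19776836/5868235 ≈ 3.3702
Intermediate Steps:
27468/(20054 - 1*(-19213)) - 21552/(-8070) = 27468/(20054 + 19213) - 21552*(-1/8070) = 27468/39267 + 3592/1345 = 27468*(1/39267) + 3592/1345 = 3052/4363 + 3592/1345 = 19776836/5868235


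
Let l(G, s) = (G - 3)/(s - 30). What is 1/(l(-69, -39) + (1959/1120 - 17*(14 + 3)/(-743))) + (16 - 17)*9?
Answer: -528904799/60893831 ≈ -8.6857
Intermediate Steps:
l(G, s) = (-3 + G)/(-30 + s)
1/(l(-69, -39) + (1959/1120 - 17*(14 + 3)/(-743))) + (16 - 17)*9 = 1/((-3 - 69)/(-30 - 39) + (1959/1120 - 17*(14 + 3)/(-743))) + (16 - 17)*9 = 1/(-72/(-69) + (1959*(1/1120) - 17*17*(-1/743))) - 1*9 = 1/(-1/69*(-72) + (1959/1120 - 289*(-1/743))) - 9 = 1/(24/23 + (1959/1120 + 289/743)) - 9 = 1/(24/23 + 1779217/832160) - 9 = 1/(60893831/19139680) - 9 = 19139680/60893831 - 9 = -528904799/60893831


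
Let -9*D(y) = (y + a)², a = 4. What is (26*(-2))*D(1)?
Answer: 1300/9 ≈ 144.44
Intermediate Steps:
D(y) = -(4 + y)²/9 (D(y) = -(y + 4)²/9 = -(4 + y)²/9)
(26*(-2))*D(1) = (26*(-2))*(-(4 + 1)²/9) = -(-52)*5²/9 = -(-52)*25/9 = -52*(-25/9) = 1300/9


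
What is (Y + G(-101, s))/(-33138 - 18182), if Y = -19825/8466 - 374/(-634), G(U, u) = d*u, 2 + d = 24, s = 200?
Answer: -11803675417/137728613040 ≈ -0.085702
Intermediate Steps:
d = 22 (d = -2 + 24 = 22)
G(U, u) = 22*u
Y = -4701383/2683722 (Y = -19825*1/8466 - 374*(-1/634) = -19825/8466 + 187/317 = -4701383/2683722 ≈ -1.7518)
(Y + G(-101, s))/(-33138 - 18182) = (-4701383/2683722 + 22*200)/(-33138 - 18182) = (-4701383/2683722 + 4400)/(-51320) = (11803675417/2683722)*(-1/51320) = -11803675417/137728613040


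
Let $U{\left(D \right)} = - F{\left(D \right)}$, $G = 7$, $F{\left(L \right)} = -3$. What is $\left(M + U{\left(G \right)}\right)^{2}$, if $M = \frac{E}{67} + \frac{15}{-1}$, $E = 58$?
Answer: $\frac{556516}{4489} \approx 123.97$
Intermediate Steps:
$M = - \frac{947}{67}$ ($M = \frac{58}{67} + \frac{15}{-1} = 58 \cdot \frac{1}{67} + 15 \left(-1\right) = \frac{58}{67} - 15 = - \frac{947}{67} \approx -14.134$)
$U{\left(D \right)} = 3$ ($U{\left(D \right)} = \left(-1\right) \left(-3\right) = 3$)
$\left(M + U{\left(G \right)}\right)^{2} = \left(- \frac{947}{67} + 3\right)^{2} = \left(- \frac{746}{67}\right)^{2} = \frac{556516}{4489}$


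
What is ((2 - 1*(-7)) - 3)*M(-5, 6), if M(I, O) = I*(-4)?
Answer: 120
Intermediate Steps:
M(I, O) = -4*I
((2 - 1*(-7)) - 3)*M(-5, 6) = ((2 - 1*(-7)) - 3)*(-4*(-5)) = ((2 + 7) - 3)*20 = (9 - 3)*20 = 6*20 = 120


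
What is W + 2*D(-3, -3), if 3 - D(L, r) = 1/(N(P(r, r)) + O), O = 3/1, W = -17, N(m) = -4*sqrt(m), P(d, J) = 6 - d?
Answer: -97/9 ≈ -10.778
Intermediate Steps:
O = 3 (O = 3*1 = 3)
D(L, r) = 3 - 1/(3 - 4*sqrt(6 - r)) (D(L, r) = 3 - 1/(-4*sqrt(6 - r) + 3) = 3 - 1/(3 - 4*sqrt(6 - r)))
W + 2*D(-3, -3) = -17 + 2*(4*(-2 + 3*sqrt(6 - 1*(-3)))/(-3 + 4*sqrt(6 - 1*(-3)))) = -17 + 2*(4*(-2 + 3*sqrt(6 + 3))/(-3 + 4*sqrt(6 + 3))) = -17 + 2*(4*(-2 + 3*sqrt(9))/(-3 + 4*sqrt(9))) = -17 + 2*(4*(-2 + 3*3)/(-3 + 4*3)) = -17 + 2*(4*(-2 + 9)/(-3 + 12)) = -17 + 2*(4*7/9) = -17 + 2*(4*(1/9)*7) = -17 + 2*(28/9) = -17 + 56/9 = -97/9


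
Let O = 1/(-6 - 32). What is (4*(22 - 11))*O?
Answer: -22/19 ≈ -1.1579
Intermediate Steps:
O = -1/38 (O = 1/(-38) = -1/38 ≈ -0.026316)
(4*(22 - 11))*O = (4*(22 - 11))*(-1/38) = (4*11)*(-1/38) = 44*(-1/38) = -22/19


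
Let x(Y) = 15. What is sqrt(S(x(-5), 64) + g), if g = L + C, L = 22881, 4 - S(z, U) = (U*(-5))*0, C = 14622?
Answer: sqrt(37507) ≈ 193.67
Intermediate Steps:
S(z, U) = 4 (S(z, U) = 4 - U*(-5)*0 = 4 - (-5*U)*0 = 4 - 1*0 = 4 + 0 = 4)
g = 37503 (g = 22881 + 14622 = 37503)
sqrt(S(x(-5), 64) + g) = sqrt(4 + 37503) = sqrt(37507)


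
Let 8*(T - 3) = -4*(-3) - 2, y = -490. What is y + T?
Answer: -1943/4 ≈ -485.75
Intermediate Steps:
T = 17/4 (T = 3 + (-4*(-3) - 2)/8 = 3 + (12 - 2)/8 = 3 + (⅛)*10 = 3 + 5/4 = 17/4 ≈ 4.2500)
y + T = -490 + 17/4 = -1943/4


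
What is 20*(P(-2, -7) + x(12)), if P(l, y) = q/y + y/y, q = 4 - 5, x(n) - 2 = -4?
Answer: -120/7 ≈ -17.143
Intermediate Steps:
x(n) = -2 (x(n) = 2 - 4 = -2)
q = -1
P(l, y) = 1 - 1/y (P(l, y) = -1/y + y/y = -1/y + 1 = 1 - 1/y)
20*(P(-2, -7) + x(12)) = 20*((-1 - 7)/(-7) - 2) = 20*(-1/7*(-8) - 2) = 20*(8/7 - 2) = 20*(-6/7) = -120/7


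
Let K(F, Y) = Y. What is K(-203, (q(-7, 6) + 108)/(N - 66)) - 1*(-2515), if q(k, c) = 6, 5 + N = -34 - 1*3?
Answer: 45251/18 ≈ 2513.9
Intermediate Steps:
N = -42 (N = -5 + (-34 - 1*3) = -5 + (-34 - 3) = -5 - 37 = -42)
K(-203, (q(-7, 6) + 108)/(N - 66)) - 1*(-2515) = (6 + 108)/(-42 - 66) - 1*(-2515) = 114/(-108) + 2515 = 114*(-1/108) + 2515 = -19/18 + 2515 = 45251/18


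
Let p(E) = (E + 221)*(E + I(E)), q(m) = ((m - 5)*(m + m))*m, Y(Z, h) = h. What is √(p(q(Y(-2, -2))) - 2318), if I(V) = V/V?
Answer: I*√11393 ≈ 106.74*I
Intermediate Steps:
I(V) = 1
q(m) = 2*m²*(-5 + m) (q(m) = ((-5 + m)*(2*m))*m = (2*m*(-5 + m))*m = 2*m²*(-5 + m))
p(E) = (1 + E)*(221 + E) (p(E) = (E + 221)*(E + 1) = (221 + E)*(1 + E) = (1 + E)*(221 + E))
√(p(q(Y(-2, -2))) - 2318) = √((221 + (2*(-2)²*(-5 - 2))² + 222*(2*(-2)²*(-5 - 2))) - 2318) = √((221 + (2*4*(-7))² + 222*(2*4*(-7))) - 2318) = √((221 + (-56)² + 222*(-56)) - 2318) = √((221 + 3136 - 12432) - 2318) = √(-9075 - 2318) = √(-11393) = I*√11393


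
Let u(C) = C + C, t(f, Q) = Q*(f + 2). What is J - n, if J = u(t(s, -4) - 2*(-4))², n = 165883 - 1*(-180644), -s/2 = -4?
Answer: -342431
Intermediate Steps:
s = 8 (s = -2*(-4) = 8)
t(f, Q) = Q*(2 + f)
n = 346527 (n = 165883 + 180644 = 346527)
u(C) = 2*C
J = 4096 (J = (2*(-4*(2 + 8) - 2*(-4)))² = (2*(-4*10 + 8))² = (2*(-40 + 8))² = (2*(-32))² = (-64)² = 4096)
J - n = 4096 - 1*346527 = 4096 - 346527 = -342431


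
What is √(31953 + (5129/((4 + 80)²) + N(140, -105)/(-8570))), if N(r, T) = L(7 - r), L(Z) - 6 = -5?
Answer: √4139822705036345/359940 ≈ 178.76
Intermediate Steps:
L(Z) = 1 (L(Z) = 6 - 5 = 1)
N(r, T) = 1
√(31953 + (5129/((4 + 80)²) + N(140, -105)/(-8570))) = √(31953 + (5129/((4 + 80)²) + 1/(-8570))) = √(31953 + (5129/(84²) + 1*(-1/8570))) = √(31953 + (5129/7056 - 1/8570)) = √(31953 + 21974237/30234960) = √(966119651117/30234960) = √4139822705036345/359940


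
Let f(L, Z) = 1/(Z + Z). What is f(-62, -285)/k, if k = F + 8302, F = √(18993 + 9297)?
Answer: -4151/19635050490 + √28290/39270100980 ≈ -2.0712e-7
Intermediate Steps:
F = √28290 ≈ 168.20
f(L, Z) = 1/(2*Z)
k = 8302 + √28290 (k = √28290 + 8302 = 8302 + √28290 ≈ 8470.2)
f(-62, -285)/k = ((½)/(-285))/(8302 + √28290) = ((½)*(-1/285))/(8302 + √28290) = -1/(570*(8302 + √28290))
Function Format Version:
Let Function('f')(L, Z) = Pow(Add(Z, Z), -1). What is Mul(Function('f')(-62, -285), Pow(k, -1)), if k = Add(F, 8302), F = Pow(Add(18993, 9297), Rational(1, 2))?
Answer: Add(Rational(-4151, 19635050490), Mul(Rational(1, 39270100980), Pow(28290, Rational(1, 2)))) ≈ -2.0712e-7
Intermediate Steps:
F = Pow(28290, Rational(1, 2)) ≈ 168.20
Function('f')(L, Z) = Mul(Rational(1, 2), Pow(Z, -1)) (Function('f')(L, Z) = Pow(Mul(2, Z), -1) = Mul(Rational(1, 2), Pow(Z, -1)))
k = Add(8302, Pow(28290, Rational(1, 2))) (k = Add(Pow(28290, Rational(1, 2)), 8302) = Add(8302, Pow(28290, Rational(1, 2))) ≈ 8470.2)
Mul(Function('f')(-62, -285), Pow(k, -1)) = Mul(Mul(Rational(1, 2), Pow(-285, -1)), Pow(Add(8302, Pow(28290, Rational(1, 2))), -1)) = Mul(Mul(Rational(1, 2), Rational(-1, 285)), Pow(Add(8302, Pow(28290, Rational(1, 2))), -1)) = Mul(Rational(-1, 570), Pow(Add(8302, Pow(28290, Rational(1, 2))), -1))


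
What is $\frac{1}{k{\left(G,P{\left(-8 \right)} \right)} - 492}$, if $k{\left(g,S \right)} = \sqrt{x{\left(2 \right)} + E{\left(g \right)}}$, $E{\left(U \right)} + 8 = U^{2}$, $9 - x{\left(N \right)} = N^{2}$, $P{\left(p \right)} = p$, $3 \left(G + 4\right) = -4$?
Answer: $- \frac{4428}{2178347} - \frac{3 \sqrt{229}}{2178347} \approx -0.0020536$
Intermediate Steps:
$G = - \frac{16}{3}$ ($G = -4 + \frac{1}{3} \left(-4\right) = -4 - \frac{4}{3} = - \frac{16}{3} \approx -5.3333$)
$x{\left(N \right)} = 9 - N^{2}$
$E{\left(U \right)} = -8 + U^{2}$
$k{\left(g,S \right)} = \sqrt{-3 + g^{2}}$ ($k{\left(g,S \right)} = \sqrt{\left(9 - 2^{2}\right) + \left(-8 + g^{2}\right)} = \sqrt{\left(9 - 4\right) + \left(-8 + g^{2}\right)} = \sqrt{5 + \left(-8 + g^{2}\right)} = \sqrt{-3 + g^{2}}$)
$\frac{1}{k{\left(G,P{\left(-8 \right)} \right)} - 492} = \frac{1}{\sqrt{-3 + \left(- \frac{16}{3}\right)^{2}} - 492} = \frac{1}{\sqrt{-3 + \frac{256}{9}} - 492} = \frac{1}{\sqrt{\frac{229}{9}} - 492} = \frac{1}{\frac{\sqrt{229}}{3} - 492} = \frac{1}{-492 + \frac{\sqrt{229}}{3}}$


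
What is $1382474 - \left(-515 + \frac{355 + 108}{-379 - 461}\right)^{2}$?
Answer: $\frac{787930092431}{705600} \approx 1.1167 \cdot 10^{6}$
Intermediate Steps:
$1382474 - \left(-515 + \frac{355 + 108}{-379 - 461}\right)^{2} = 1382474 - \left(-515 + \frac{463}{-840}\right)^{2} = 1382474 - \left(-515 + 463 \left(- \frac{1}{840}\right)\right)^{2} = 1382474 - \left(-515 - \frac{463}{840}\right)^{2} = 1382474 - \left(- \frac{433063}{840}\right)^{2} = 1382474 - \frac{187543561969}{705600} = \frac{787930092431}{705600}$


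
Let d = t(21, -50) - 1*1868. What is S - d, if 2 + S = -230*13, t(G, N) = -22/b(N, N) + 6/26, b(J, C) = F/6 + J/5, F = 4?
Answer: -205039/182 ≈ -1126.6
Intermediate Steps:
b(J, C) = ⅔ + J/5 (b(J, C) = 4/6 + J/5 = 4*(⅙) + J*(⅕) = ⅔ + J/5)
t(G, N) = 3/13 - 22/(⅔ + N/5) (t(G, N) = -22/(⅔ + N/5) + 6/26 = -22/(⅔ + N/5) + 6*(1/26) = -22/(⅔ + N/5) + 3/13 = 3/13 - 22/(⅔ + N/5))
d = -339505/182 (d = 3*(-1420 + 3*(-50))/(13*(10 + 3*(-50))) - 1*1868 = 3*(-1420 - 150)/(13*(10 - 150)) - 1868 = (3/13)*(-1570)/(-140) - 1868 = (3/13)*(-1/140)*(-1570) - 1868 = 471/182 - 1868 = -339505/182 ≈ -1865.4)
S = -2992 (S = -2 - 230*13 = -2 - 2990 = -2992)
S - d = -2992 - 1*(-339505/182) = -2992 + 339505/182 = -205039/182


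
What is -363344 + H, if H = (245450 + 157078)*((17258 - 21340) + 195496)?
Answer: 77049131248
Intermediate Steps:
H = 77049494592 (H = 402528*(-4082 + 195496) = 402528*191414 = 77049494592)
-363344 + H = -363344 + 77049494592 = 77049131248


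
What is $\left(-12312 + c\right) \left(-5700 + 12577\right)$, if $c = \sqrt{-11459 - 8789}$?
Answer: $-84669624 + 13754 i \sqrt{5062} \approx -8.467 \cdot 10^{7} + 9.7857 \cdot 10^{5} i$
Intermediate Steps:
$c = 2 i \sqrt{5062}$ ($c = \sqrt{-20248} = 2 i \sqrt{5062} \approx 142.3 i$)
$\left(-12312 + c\right) \left(-5700 + 12577\right) = \left(-12312 + 2 i \sqrt{5062}\right) \left(-5700 + 12577\right) = \left(-12312 + 2 i \sqrt{5062}\right) 6877 = -84669624 + 13754 i \sqrt{5062}$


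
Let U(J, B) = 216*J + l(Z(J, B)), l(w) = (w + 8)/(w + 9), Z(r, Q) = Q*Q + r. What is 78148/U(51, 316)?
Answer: 7808235568/1100774571 ≈ 7.0934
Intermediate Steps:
Z(r, Q) = r + Q² (Z(r, Q) = Q² + r = r + Q²)
l(w) = (8 + w)/(9 + w)
U(J, B) = 216*J + (8 + J + B²)/(9 + J + B²) (U(J, B) = 216*J + (8 + (J + B²))/(9 + (J + B²)) = 216*J + (8 + J + B²)/(9 + J + B²))
78148/U(51, 316) = 78148/(((8 + 51 + 316² + 216*51*(9 + 51 + 316²))/(9 + 51 + 316²))) = 78148/(((8 + 51 + 99856 + 216*51*(9 + 51 + 99856))/(9 + 51 + 99856))) = 78148/(((8 + 51 + 99856 + 216*51*99916)/99916)) = 78148/(((8 + 51 + 99856 + 1100674656)/99916)) = 78148/(((1/99916)*1100774571)) = 78148/(1100774571/99916) = 78148*(99916/1100774571) = 7808235568/1100774571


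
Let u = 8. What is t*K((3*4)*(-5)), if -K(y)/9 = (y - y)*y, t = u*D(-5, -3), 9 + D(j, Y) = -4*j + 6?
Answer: 0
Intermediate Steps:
D(j, Y) = -3 - 4*j (D(j, Y) = -9 + (-4*j + 6) = -9 + (6 - 4*j) = -3 - 4*j)
t = 136 (t = 8*(-3 - 4*(-5)) = 8*(-3 + 20) = 8*17 = 136)
K(y) = 0 (K(y) = -9*(y - y)*y = -0*y = -9*0 = 0)
t*K((3*4)*(-5)) = 136*0 = 0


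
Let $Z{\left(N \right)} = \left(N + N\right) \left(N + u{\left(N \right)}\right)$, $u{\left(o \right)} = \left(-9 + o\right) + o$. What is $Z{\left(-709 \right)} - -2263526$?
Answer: $5292374$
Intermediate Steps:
$u{\left(o \right)} = -9 + 2 o$
$Z{\left(N \right)} = 2 N \left(-9 + 3 N\right)$ ($Z{\left(N \right)} = \left(N + N\right) \left(N + \left(-9 + 2 N\right)\right) = 2 N \left(-9 + 3 N\right)$)
$Z{\left(-709 \right)} - -2263526 = 6 \left(-709\right) \left(-3 - 709\right) - -2263526 = 6 \left(-709\right) \left(-712\right) + 2263526 = 3028848 + 2263526 = 5292374$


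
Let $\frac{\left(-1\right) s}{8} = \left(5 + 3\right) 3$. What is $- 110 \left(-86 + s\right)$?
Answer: $30580$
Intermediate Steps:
$s = -192$ ($s = - 8 \left(5 + 3\right) 3 = - 8 \cdot 8 \cdot 3 = \left(-8\right) 24 = -192$)
$- 110 \left(-86 + s\right) = - 110 \left(-86 - 192\right) = \left(-110\right) \left(-278\right) = 30580$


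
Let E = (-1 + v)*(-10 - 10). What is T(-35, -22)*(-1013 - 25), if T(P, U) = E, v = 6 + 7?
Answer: 249120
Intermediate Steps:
v = 13
E = -240 (E = (-1 + 13)*(-10 - 10) = 12*(-20) = -240)
T(P, U) = -240
T(-35, -22)*(-1013 - 25) = -240*(-1013 - 25) = -240*(-1038) = 249120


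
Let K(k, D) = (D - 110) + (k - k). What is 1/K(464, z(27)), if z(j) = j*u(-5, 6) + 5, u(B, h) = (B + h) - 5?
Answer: -1/213 ≈ -0.0046948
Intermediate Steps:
u(B, h) = -5 + B + h
z(j) = 5 - 4*j (z(j) = j*(-5 - 5 + 6) + 5 = j*(-4) + 5 = -4*j + 5 = 5 - 4*j)
K(k, D) = -110 + D (K(k, D) = (-110 + D) + 0 = -110 + D)
1/K(464, z(27)) = 1/(-110 + (5 - 4*27)) = 1/(-110 + (5 - 108)) = 1/(-110 - 103) = 1/(-213) = -1/213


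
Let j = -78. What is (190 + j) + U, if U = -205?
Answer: -93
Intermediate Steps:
(190 + j) + U = (190 - 78) - 205 = 112 - 205 = -93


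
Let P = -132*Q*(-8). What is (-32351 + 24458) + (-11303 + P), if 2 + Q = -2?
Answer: -23420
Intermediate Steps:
Q = -4 (Q = -2 - 2 = -4)
P = -4224 (P = -132*(-4)*(-8) = 528*(-8) = -4224)
(-32351 + 24458) + (-11303 + P) = (-32351 + 24458) + (-11303 - 4224) = -7893 - 15527 = -23420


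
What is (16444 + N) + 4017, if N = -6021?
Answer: 14440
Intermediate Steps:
(16444 + N) + 4017 = (16444 - 6021) + 4017 = 10423 + 4017 = 14440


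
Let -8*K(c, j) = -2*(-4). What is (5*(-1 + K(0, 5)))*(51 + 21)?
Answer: -720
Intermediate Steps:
K(c, j) = -1 (K(c, j) = -(-1)*(-4)/4 = -⅛*8 = -1)
(5*(-1 + K(0, 5)))*(51 + 21) = (5*(-1 - 1))*(51 + 21) = (5*(-2))*72 = -10*72 = -720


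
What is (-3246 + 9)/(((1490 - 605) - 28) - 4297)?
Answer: 3237/3440 ≈ 0.94099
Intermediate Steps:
(-3246 + 9)/(((1490 - 605) - 28) - 4297) = -3237/((885 - 28) - 4297) = -3237/(857 - 4297) = -3237/(-3440) = -3237*(-1/3440) = 3237/3440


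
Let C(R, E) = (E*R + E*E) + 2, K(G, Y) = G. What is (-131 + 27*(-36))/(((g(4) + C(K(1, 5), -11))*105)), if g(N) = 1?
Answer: -1103/11865 ≈ -0.092963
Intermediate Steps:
C(R, E) = 2 + E**2 + E*R (C(R, E) = (E*R + E**2) + 2 = (E**2 + E*R) + 2 = 2 + E**2 + E*R)
(-131 + 27*(-36))/(((g(4) + C(K(1, 5), -11))*105)) = (-131 + 27*(-36))/(((1 + (2 + (-11)**2 - 11*1))*105)) = (-131 - 972)/(((1 + (2 + 121 - 11))*105)) = -1103*1/(105*(1 + 112)) = -1103/(113*105) = -1103/11865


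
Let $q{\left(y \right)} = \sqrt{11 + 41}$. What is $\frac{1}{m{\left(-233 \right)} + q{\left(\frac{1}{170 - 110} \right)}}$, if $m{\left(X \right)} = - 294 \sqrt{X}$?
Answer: $\frac{1}{2 \left(\sqrt{13} - 147 i \sqrt{233}\right)} \approx 3.5806 \cdot 10^{-7} + 0.00022283 i$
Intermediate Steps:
$q{\left(y \right)} = 2 \sqrt{13}$ ($q{\left(y \right)} = \sqrt{52} = 2 \sqrt{13}$)
$\frac{1}{m{\left(-233 \right)} + q{\left(\frac{1}{170 - 110} \right)}} = \frac{1}{- 294 \sqrt{-233} + 2 \sqrt{13}} = \frac{1}{- 294 i \sqrt{233} + 2 \sqrt{13}} = \frac{1}{2 \sqrt{13} - 294 i \sqrt{233}}$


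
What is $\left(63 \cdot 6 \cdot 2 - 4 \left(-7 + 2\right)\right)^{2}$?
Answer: $602176$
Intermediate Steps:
$\left(63 \cdot 6 \cdot 2 - 4 \left(-7 + 2\right)\right)^{2} = \left(63 \cdot 12 - -20\right)^{2} = \left(756 + 20\right)^{2} = 776^{2} = 602176$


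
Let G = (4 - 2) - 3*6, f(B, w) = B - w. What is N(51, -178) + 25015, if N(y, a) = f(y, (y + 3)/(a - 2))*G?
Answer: 120971/5 ≈ 24194.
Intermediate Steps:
G = -16 (G = 2 - 1*18 = 2 - 18 = -16)
N(y, a) = -16*y + 16*(3 + y)/(-2 + a) (N(y, a) = (y - (y + 3)/(a - 2))*(-16) = (y - (3 + y)/(-2 + a))*(-16) = -16*y + 16*(3 + y)/(-2 + a))
N(51, -178) + 25015 = 16*(3 + 3*51 - 1*(-178)*51)/(-2 - 178) + 25015 = 16*(3 + 153 + 9078)/(-180) + 25015 = 16*(-1/180)*9234 + 25015 = -4104/5 + 25015 = 120971/5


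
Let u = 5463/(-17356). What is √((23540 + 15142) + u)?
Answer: 3*√323669792059/8678 ≈ 196.68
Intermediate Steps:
u = -5463/17356 (u = 5463*(-1/17356) = -5463/17356 ≈ -0.31476)
√((23540 + 15142) + u) = √((23540 + 15142) - 5463/17356) = √(38682 - 5463/17356) = √(671359329/17356) = 3*√323669792059/8678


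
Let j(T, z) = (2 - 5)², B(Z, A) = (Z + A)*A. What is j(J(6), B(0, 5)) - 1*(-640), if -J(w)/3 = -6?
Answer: 649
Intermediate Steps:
J(w) = 18 (J(w) = -3*(-6) = 18)
B(Z, A) = A*(A + Z) (B(Z, A) = (A + Z)*A = A*(A + Z))
j(T, z) = 9 (j(T, z) = (-3)² = 9)
j(J(6), B(0, 5)) - 1*(-640) = 9 - 1*(-640) = 9 + 640 = 649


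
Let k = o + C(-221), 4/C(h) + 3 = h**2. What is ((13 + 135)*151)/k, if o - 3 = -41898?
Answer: -545715812/1023034003 ≈ -0.53343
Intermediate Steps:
o = -41895 (o = 3 - 41898 = -41895)
C(h) = 4/(-3 + h**2)
k = -1023034003/24419 (k = -41895 + 4/(-3 + (-221)**2) = -41895 + 4/(-3 + 48841) = -41895 + 4/48838 = -41895 + 4*(1/48838) = -41895 + 2/24419 = -1023034003/24419 ≈ -41895.)
((13 + 135)*151)/k = ((13 + 135)*151)/(-1023034003/24419) = (148*151)*(-24419/1023034003) = 22348*(-24419/1023034003) = -545715812/1023034003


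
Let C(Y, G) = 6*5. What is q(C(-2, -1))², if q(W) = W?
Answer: 900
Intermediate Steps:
C(Y, G) = 30
q(C(-2, -1))² = 30² = 900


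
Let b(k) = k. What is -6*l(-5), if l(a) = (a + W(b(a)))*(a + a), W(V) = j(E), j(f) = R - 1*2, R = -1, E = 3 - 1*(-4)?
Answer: -480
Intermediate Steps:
E = 7 (E = 3 + 4 = 7)
j(f) = -3 (j(f) = -1 - 1*2 = -1 - 2 = -3)
W(V) = -3
l(a) = 2*a*(-3 + a) (l(a) = (a - 3)*(a + a) = (-3 + a)*(2*a) = 2*a*(-3 + a))
-6*l(-5) = -12*(-5)*(-3 - 5) = -12*(-5)*(-8) = -6*80 = -480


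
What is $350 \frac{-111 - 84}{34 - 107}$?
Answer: $\frac{68250}{73} \approx 934.93$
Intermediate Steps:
$350 \frac{-111 - 84}{34 - 107} = 350 \left(- \frac{195}{-73}\right) = 350 \left(\left(-195\right) \left(- \frac{1}{73}\right)\right) = 350 \cdot \frac{195}{73} = \frac{68250}{73}$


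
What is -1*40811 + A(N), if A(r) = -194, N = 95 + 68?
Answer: -41005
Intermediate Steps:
N = 163
-1*40811 + A(N) = -1*40811 - 194 = -40811 - 194 = -41005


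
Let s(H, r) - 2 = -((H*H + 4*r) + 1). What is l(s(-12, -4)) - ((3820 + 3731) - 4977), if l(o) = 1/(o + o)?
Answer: -653797/254 ≈ -2574.0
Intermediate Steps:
s(H, r) = 1 - H² - 4*r (s(H, r) = 2 - ((H*H + 4*r) + 1) = 2 - ((H² + 4*r) + 1) = 2 - (1 + H² + 4*r) = 2 + (-1 - H² - 4*r) = 1 - H² - 4*r)
l(o) = 1/(2*o)
l(s(-12, -4)) - ((3820 + 3731) - 4977) = 1/(2*(1 - 1*(-12)² - 4*(-4))) - ((3820 + 3731) - 4977) = 1/(2*(1 - 1*144 + 16)) - (7551 - 4977) = 1/(2*(1 - 144 + 16)) - 1*2574 = (½)/(-127) - 2574 = (½)*(-1/127) - 2574 = -1/254 - 2574 = -653797/254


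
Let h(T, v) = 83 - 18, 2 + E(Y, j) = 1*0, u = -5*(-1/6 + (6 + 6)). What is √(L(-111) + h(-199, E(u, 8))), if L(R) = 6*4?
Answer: √89 ≈ 9.4340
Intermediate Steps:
u = -355/6 (u = -5*(-1*⅙ + 12) = -5*(-⅙ + 12) = -5*71/6 = -355/6 ≈ -59.167)
E(Y, j) = -2 (E(Y, j) = -2 + 1*0 = -2 + 0 = -2)
h(T, v) = 65
L(R) = 24
√(L(-111) + h(-199, E(u, 8))) = √(24 + 65) = √89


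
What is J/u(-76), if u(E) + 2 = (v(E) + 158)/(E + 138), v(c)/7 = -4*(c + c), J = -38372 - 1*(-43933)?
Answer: 172391/2145 ≈ 80.369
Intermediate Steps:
J = 5561 (J = -38372 + 43933 = 5561)
v(c) = -56*c (v(c) = 7*(-4*(c + c)) = 7*(-8*c) = -56*c)
u(E) = -2 + (158 - 56*E)/(138 + E) (u(E) = -2 + (-56*E + 158)/(E + 138) = -2 + (158 - 56*E)/(138 + E))
J/u(-76) = 5561/((2*(-59 - 29*(-76))/(138 - 76))) = 5561/((2*(-59 + 2204)/62)) = 5561/((2*(1/62)*2145)) = 5561/(2145/31) = 5561*(31/2145) = 172391/2145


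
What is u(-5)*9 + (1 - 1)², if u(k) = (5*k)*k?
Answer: 1125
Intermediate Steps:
u(k) = 5*k²
u(-5)*9 + (1 - 1)² = (5*(-5)²)*9 + (1 - 1)² = (5*25)*9 + 0² = 125*9 + 0 = 1125 + 0 = 1125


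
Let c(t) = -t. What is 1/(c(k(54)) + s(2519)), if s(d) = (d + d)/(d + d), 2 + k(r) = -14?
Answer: 1/17 ≈ 0.058824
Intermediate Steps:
k(r) = -16 (k(r) = -2 - 14 = -16)
s(d) = 1 (s(d) = (2*d)/((2*d)) = (2*d)*(1/(2*d)) = 1)
1/(c(k(54)) + s(2519)) = 1/(-1*(-16) + 1) = 1/(16 + 1) = 1/17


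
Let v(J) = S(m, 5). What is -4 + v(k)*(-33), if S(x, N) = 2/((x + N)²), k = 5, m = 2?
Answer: -262/49 ≈ -5.3469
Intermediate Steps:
S(x, N) = 2/(N + x)² (S(x, N) = 2/((N + x)²) = 2/(N + x)²)
v(J) = 2/49 (v(J) = 2/(5 + 2)² = 2/7² = 2*(1/49) = 2/49)
-4 + v(k)*(-33) = -4 + (2/49)*(-33) = -4 - 66/49 = -262/49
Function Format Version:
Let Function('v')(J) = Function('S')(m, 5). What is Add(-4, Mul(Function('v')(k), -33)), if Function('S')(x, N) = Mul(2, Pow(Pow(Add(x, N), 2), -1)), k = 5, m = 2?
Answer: Rational(-262, 49) ≈ -5.3469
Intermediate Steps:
Function('S')(x, N) = Mul(2, Pow(Add(N, x), -2)) (Function('S')(x, N) = Mul(2, Pow(Pow(Add(N, x), 2), -1)) = Mul(2, Pow(Add(N, x), -2)))
Function('v')(J) = Rational(2, 49) (Function('v')(J) = Mul(2, Pow(Add(5, 2), -2)) = Mul(2, Pow(7, -2)) = Mul(2, Rational(1, 49)) = Rational(2, 49))
Add(-4, Mul(Function('v')(k), -33)) = Add(-4, Mul(Rational(2, 49), -33)) = Add(-4, Rational(-66, 49)) = Rational(-262, 49)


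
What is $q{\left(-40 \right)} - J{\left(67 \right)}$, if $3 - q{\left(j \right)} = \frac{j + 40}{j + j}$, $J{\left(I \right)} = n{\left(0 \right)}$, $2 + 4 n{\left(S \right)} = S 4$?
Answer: $\frac{7}{2} \approx 3.5$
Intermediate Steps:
$n{\left(S \right)} = - \frac{1}{2} + S$ ($n{\left(S \right)} = - \frac{1}{2} + \frac{S 4}{4} = - \frac{1}{2} + \frac{4 S}{4} = - \frac{1}{2} + S$)
$J{\left(I \right)} = - \frac{1}{2}$ ($J{\left(I \right)} = - \frac{1}{2} + 0 = - \frac{1}{2}$)
$q{\left(j \right)} = 3 - \frac{40 + j}{2 j}$ ($q{\left(j \right)} = 3 - \frac{j + 40}{j + j} = 3 - \frac{40 + j}{2 j}$)
$q{\left(-40 \right)} - J{\left(67 \right)} = \left(\frac{5}{2} - \frac{20}{-40}\right) - - \frac{1}{2} = \left(\frac{5}{2} - - \frac{1}{2}\right) + \frac{1}{2} = \left(\frac{5}{2} + \frac{1}{2}\right) + \frac{1}{2} = 3 + \frac{1}{2} = \frac{7}{2}$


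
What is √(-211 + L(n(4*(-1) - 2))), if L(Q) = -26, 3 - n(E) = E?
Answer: I*√237 ≈ 15.395*I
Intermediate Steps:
n(E) = 3 - E
√(-211 + L(n(4*(-1) - 2))) = √(-211 - 26) = √(-237) = I*√237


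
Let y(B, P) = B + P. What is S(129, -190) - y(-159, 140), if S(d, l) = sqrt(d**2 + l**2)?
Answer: 19 + sqrt(52741) ≈ 248.65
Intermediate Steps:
S(129, -190) - y(-159, 140) = sqrt(129**2 + (-190)**2) - (-159 + 140) = sqrt(16641 + 36100) - 1*(-19) = sqrt(52741) + 19 = 19 + sqrt(52741)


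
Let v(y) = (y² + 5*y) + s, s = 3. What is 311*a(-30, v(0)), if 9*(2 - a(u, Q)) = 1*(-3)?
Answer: 2177/3 ≈ 725.67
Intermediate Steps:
v(y) = 3 + y² + 5*y (v(y) = (y² + 5*y) + 3 = 3 + y² + 5*y)
a(u, Q) = 7/3 (a(u, Q) = 2 - (-3)/9 = 2 - ⅑*(-3) = 2 + ⅓ = 7/3)
311*a(-30, v(0)) = 311*(7/3) = 2177/3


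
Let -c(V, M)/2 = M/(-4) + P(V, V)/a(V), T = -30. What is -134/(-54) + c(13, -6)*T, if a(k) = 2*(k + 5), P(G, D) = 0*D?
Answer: 2497/27 ≈ 92.481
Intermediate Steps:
P(G, D) = 0
a(k) = 10 + 2*k (a(k) = 2*(5 + k) = 10 + 2*k)
c(V, M) = M/2 (c(V, M) = -2*(M/(-4) + 0/(10 + 2*V)) = -2*(M*(-¼) + 0) = -2*(-M/4 + 0) = -(-1)*M/2 = M/2)
-134/(-54) + c(13, -6)*T = -134/(-54) + ((½)*(-6))*(-30) = -134*(-1/54) - 3*(-30) = 67/27 + 90 = 2497/27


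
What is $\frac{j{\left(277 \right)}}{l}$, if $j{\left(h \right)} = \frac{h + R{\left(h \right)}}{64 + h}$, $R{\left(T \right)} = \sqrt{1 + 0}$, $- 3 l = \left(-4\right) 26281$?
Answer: $\frac{417}{17923642} \approx 2.3265 \cdot 10^{-5}$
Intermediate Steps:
$l = \frac{105124}{3}$ ($l = - \frac{\left(-4\right) 26281}{3} = \left(- \frac{1}{3}\right) \left(-105124\right) = \frac{105124}{3} \approx 35041.0$)
$R{\left(T \right)} = 1$ ($R{\left(T \right)} = \sqrt{1} = 1$)
$j{\left(h \right)} = \frac{1 + h}{64 + h}$ ($j{\left(h \right)} = \frac{h + 1}{64 + h} = \frac{1 + h}{64 + h}$)
$\frac{j{\left(277 \right)}}{l} = \frac{\frac{1}{64 + 277} \left(1 + 277\right)}{\frac{105124}{3}} = \frac{1}{341} \cdot 278 \cdot \frac{3}{105124} = \frac{278}{341} \cdot \frac{3}{105124} = \frac{417}{17923642}$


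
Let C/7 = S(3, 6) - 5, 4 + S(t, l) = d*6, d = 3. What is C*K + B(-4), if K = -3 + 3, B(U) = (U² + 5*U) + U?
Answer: -8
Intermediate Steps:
B(U) = U² + 6*U
K = 0
S(t, l) = 14 (S(t, l) = -4 + 3*6 = -4 + 18 = 14)
C = 63 (C = 7*(14 - 5) = 7*9 = 63)
C*K + B(-4) = 63*0 - 4*(6 - 4) = 0 - 4*2 = 0 - 8 = -8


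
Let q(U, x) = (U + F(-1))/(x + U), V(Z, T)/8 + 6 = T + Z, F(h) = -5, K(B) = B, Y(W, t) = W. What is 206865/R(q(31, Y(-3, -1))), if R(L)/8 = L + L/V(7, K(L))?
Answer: 7819497/299 ≈ 26152.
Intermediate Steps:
V(Z, T) = -48 + 8*T + 8*Z (V(Z, T) = -48 + 8*(T + Z) = -48 + (8*T + 8*Z) = -48 + 8*T + 8*Z)
q(U, x) = (-5 + U)/(U + x) (q(U, x) = (U - 5)/(x + U) = (-5 + U)/(U + x))
R(L) = 8*L + 8*L/(8 + 8*L) (R(L) = 8*(L + L/(-48 + 8*L + 8*7)) = 8*(L + L/(-48 + 8*L + 56)) = 8*(L + L/(8 + 8*L)) = 8*L + 8*L/(8 + 8*L))
206865/R(q(31, Y(-3, -1))) = 206865/((((-5 + 31)/(31 - 3))*(9 + 8*((-5 + 31)/(31 - 3)))/(1 + (-5 + 31)/(31 - 3)))) = 206865/(((26/28)*(9 + 8*(26/28))/(1 + 26/28))) = 206865/((((1/28)*26)*(9 + 8*((1/28)*26))/(1 + (1/28)*26))) = 206865/((13*(9 + 8*(13/14))/(14*(1 + 13/14)))) = 206865/((13*(9 + 52/7)/(14*(27/14)))) = 206865/(((13/14)*(14/27)*(115/7))) = 206865/(1495/189) = 206865*(189/1495) = 7819497/299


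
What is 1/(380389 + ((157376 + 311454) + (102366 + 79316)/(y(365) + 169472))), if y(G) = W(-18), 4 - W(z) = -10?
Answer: 84743/71965456558 ≈ 1.1776e-6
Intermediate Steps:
W(z) = 14 (W(z) = 4 - 1*(-10) = 4 + 10 = 14)
y(G) = 14
1/(380389 + ((157376 + 311454) + (102366 + 79316)/(y(365) + 169472))) = 1/(380389 + ((157376 + 311454) + (102366 + 79316)/(14 + 169472))) = 1/(380389 + (468830 + 181682/169486)) = 1/(380389 + (468830 + 181682*(1/169486))) = 1/(380389 + (468830 + 90841/84743)) = 1/(380389 + 39730151531/84743) = 1/(71965456558/84743) = 84743/71965456558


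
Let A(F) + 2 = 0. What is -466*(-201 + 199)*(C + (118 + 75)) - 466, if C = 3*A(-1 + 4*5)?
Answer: 173818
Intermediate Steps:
A(F) = -2 (A(F) = -2 + 0 = -2)
C = -6 (C = 3*(-2) = -6)
-466*(-201 + 199)*(C + (118 + 75)) - 466 = -466*(-201 + 199)*(-6 + (118 + 75)) - 466 = -(-932)*(-6 + 193) - 466 = -(-932)*187 - 466 = -466*(-374) - 466 = 174284 - 466 = 173818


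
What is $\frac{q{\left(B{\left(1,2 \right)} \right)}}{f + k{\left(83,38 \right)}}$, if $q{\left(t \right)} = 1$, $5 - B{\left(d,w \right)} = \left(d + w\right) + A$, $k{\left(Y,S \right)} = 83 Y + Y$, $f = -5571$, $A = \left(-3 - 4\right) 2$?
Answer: $\frac{1}{1401} \approx 0.00071378$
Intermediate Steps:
$A = -14$ ($A = \left(-7\right) 2 = -14$)
$k{\left(Y,S \right)} = 84 Y$
$B{\left(d,w \right)} = 19 - d - w$ ($B{\left(d,w \right)} = 5 - \left(\left(d + w\right) - 14\right) = 5 - \left(-14 + d + w\right) = 19 - d - w$)
$\frac{q{\left(B{\left(1,2 \right)} \right)}}{f + k{\left(83,38 \right)}} = 1 \frac{1}{-5571 + 84 \cdot 83} = 1 \frac{1}{-5571 + 6972} = 1 \cdot \frac{1}{1401} = \frac{1}{1401}$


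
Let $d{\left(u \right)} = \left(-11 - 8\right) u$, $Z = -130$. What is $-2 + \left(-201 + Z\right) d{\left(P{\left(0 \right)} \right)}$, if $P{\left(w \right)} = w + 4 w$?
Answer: $-2$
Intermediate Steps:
$P{\left(w \right)} = 5 w$
$d{\left(u \right)} = - 19 u$ ($d{\left(u \right)} = \left(-11 - 8\right) u = - 19 u$)
$-2 + \left(-201 + Z\right) d{\left(P{\left(0 \right)} \right)} = -2 + \left(-201 - 130\right) \left(- 19 \cdot 5 \cdot 0\right) = -2 - 331 \left(\left(-19\right) 0\right) = -2 - 0 = -2 + 0 = -2$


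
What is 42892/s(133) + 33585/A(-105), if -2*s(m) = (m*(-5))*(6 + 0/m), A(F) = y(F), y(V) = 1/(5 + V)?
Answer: -6700164608/1995 ≈ -3.3585e+6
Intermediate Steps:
A(F) = 1/(5 + F)
s(m) = 15*m (s(m) = -m*(-5)*(6 + 0/m)/2 = -(-5*m)*(6 + 0)/2 = -(-5*m)*6/2 = -(-15)*m = 15*m)
42892/s(133) + 33585/A(-105) = 42892/((15*133)) + 33585/(1/(5 - 105)) = 42892/1995 + 33585/(1/(-100)) = 42892*(1/1995) + 33585/(-1/100) = 42892/1995 + 33585*(-100) = 42892/1995 - 3358500 = -6700164608/1995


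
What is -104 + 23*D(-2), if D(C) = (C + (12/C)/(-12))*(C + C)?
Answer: 34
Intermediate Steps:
D(C) = 2*C*(C - 1/C) (D(C) = (C + (12/C)*(-1/12))*(2*C) = (C - 1/C)*(2*C) = 2*C*(C - 1/C))
-104 + 23*D(-2) = -104 + 23*(-2 + 2*(-2)²) = -104 + 23*(-2 + 2*4) = -104 + 23*(-2 + 8) = -104 + 23*6 = -104 + 138 = 34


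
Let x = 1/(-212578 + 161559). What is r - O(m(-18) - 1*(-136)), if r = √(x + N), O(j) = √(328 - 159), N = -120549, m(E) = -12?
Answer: -13 + 2*I*√78445404132802/51019 ≈ -13.0 + 347.2*I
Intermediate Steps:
x = -1/51019 (x = 1/(-51019) = -1/51019 ≈ -1.9601e-5)
O(j) = 13 (O(j) = √169 = 13)
r = 2*I*√78445404132802/51019 (r = √(-1/51019 - 120549) = √(-6150289432/51019) = 2*I*√78445404132802/51019 ≈ 347.2*I)
r - O(m(-18) - 1*(-136)) = 2*I*√78445404132802/51019 - 1*13 = 2*I*√78445404132802/51019 - 13 = -13 + 2*I*√78445404132802/51019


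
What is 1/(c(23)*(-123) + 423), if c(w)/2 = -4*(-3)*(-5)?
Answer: 1/15183 ≈ 6.5863e-5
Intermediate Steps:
c(w) = -120 (c(w) = 2*(-4*(-3)*(-5)) = 2*(12*(-5)) = 2*(-60) = -120)
1/(c(23)*(-123) + 423) = 1/(-120*(-123) + 423) = 1/(14760 + 423) = 1/15183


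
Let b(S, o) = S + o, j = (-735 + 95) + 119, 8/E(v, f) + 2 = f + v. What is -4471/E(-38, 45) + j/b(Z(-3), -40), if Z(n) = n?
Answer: -957097/344 ≈ -2782.3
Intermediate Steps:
E(v, f) = 8/(-2 + f + v) (E(v, f) = 8/(-2 + (f + v)) = 8/(-2 + f + v))
j = -521 (j = -640 + 119 = -521)
-4471/E(-38, 45) + j/b(Z(-3), -40) = -4471/(8/(-2 + 45 - 38)) - 521/(-3 - 40) = -4471/(8/5) - 521/(-43) = -4471/(8*(⅕)) - 521*(-1/43) = -4471/8/5 + 521/43 = -4471*5/8 + 521/43 = -22355/8 + 521/43 = -957097/344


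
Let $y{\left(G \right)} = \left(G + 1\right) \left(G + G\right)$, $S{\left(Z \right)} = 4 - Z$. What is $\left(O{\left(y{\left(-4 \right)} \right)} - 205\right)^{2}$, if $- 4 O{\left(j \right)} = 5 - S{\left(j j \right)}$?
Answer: $\frac{1951609}{16} \approx 1.2198 \cdot 10^{5}$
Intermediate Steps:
$y{\left(G \right)} = 2 G \left(1 + G\right)$ ($y{\left(G \right)} = \left(1 + G\right) 2 G = 2 G \left(1 + G\right)$)
$O{\left(j \right)} = - \frac{1}{4} - \frac{j^{2}}{4}$ ($O{\left(j \right)} = - \frac{5 - \left(4 - j j\right)}{4} = - \frac{5 - \left(4 - j^{2}\right)}{4} = - \frac{5 + \left(-4 + j^{2}\right)}{4} = - \frac{1 + j^{2}}{4} = - \frac{1}{4} - \frac{j^{2}}{4}$)
$\left(O{\left(y{\left(-4 \right)} \right)} - 205\right)^{2} = \left(\left(- \frac{1}{4} - \frac{\left(2 \left(-4\right) \left(1 - 4\right)\right)^{2}}{4}\right) - 205\right)^{2} = \left(\left(- \frac{1}{4} - \frac{\left(2 \left(-4\right) \left(-3\right)\right)^{2}}{4}\right) - 205\right)^{2} = \left(\left(- \frac{1}{4} - \frac{24^{2}}{4}\right) - 205\right)^{2} = \left(\left(- \frac{1}{4} - 144\right) - 205\right)^{2} = \left(- \frac{577}{4} - 205\right)^{2} = \left(- \frac{1397}{4}\right)^{2} = \frac{1951609}{16}$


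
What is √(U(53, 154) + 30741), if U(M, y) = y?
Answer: √30895 ≈ 175.77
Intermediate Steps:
√(U(53, 154) + 30741) = √(154 + 30741) = √30895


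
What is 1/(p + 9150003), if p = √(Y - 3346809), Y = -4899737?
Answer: 9150003/83722563146555 - I*√8246546/83722563146555 ≈ 1.0929e-7 - 3.43e-11*I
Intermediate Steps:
p = I*√8246546 (p = √(-4899737 - 3346809) = √(-8246546) = I*√8246546 ≈ 2871.7*I)
1/(p + 9150003) = 1/(I*√8246546 + 9150003) = 1/(9150003 + I*√8246546)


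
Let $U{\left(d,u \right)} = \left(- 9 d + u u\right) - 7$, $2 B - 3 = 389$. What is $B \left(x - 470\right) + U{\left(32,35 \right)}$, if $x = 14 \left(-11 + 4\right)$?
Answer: $-110398$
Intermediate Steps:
$B = 196$ ($B = \frac{3}{2} + \frac{1}{2} \cdot 389 = \frac{3}{2} + \frac{389}{2} = 196$)
$x = -98$ ($x = 14 \left(-7\right) = -98$)
$U{\left(d,u \right)} = -7 + u^{2} - 9 d$ ($U{\left(d,u \right)} = \left(- 9 d + u^{2}\right) - 7 = \left(u^{2} - 9 d\right) - 7 = -7 + u^{2} - 9 d$)
$B \left(x - 470\right) + U{\left(32,35 \right)} = 196 \left(-98 - 470\right) - \left(295 - 1225\right) = 196 \left(-98 - 470\right) - -930 = 196 \left(-568\right) + 930 = -111328 + 930 = -110398$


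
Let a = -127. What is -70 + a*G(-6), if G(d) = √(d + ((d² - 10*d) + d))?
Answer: -70 - 254*√21 ≈ -1234.0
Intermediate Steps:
G(d) = √(d² - 8*d) (G(d) = √(d + (d² - 9*d)) = √(d² - 8*d))
-70 + a*G(-6) = -70 - 127*2*√21 = -70 - 254*√21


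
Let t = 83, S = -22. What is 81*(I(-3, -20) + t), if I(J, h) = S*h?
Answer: 42363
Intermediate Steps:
I(J, h) = -22*h
81*(I(-3, -20) + t) = 81*(-22*(-20) + 83) = 81*(440 + 83) = 81*523 = 42363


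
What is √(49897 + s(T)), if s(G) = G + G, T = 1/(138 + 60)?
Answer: 2*√13584461/33 ≈ 223.38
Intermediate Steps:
T = 1/198 ≈ 0.0050505
s(G) = 2*G
√(49897 + s(T)) = √(49897 + 2*(1/198)) = √(49897 + 1/99) = √(4939804/99) = 2*√13584461/33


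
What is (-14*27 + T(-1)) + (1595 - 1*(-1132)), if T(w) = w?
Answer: 2348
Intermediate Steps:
(-14*27 + T(-1)) + (1595 - 1*(-1132)) = (-14*27 - 1) + (1595 - 1*(-1132)) = (-378 - 1) + (1595 + 1132) = -379 + 2727 = 2348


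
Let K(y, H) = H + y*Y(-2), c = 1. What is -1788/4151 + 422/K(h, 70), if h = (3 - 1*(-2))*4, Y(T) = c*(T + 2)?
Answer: 116183/20755 ≈ 5.5978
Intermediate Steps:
Y(T) = 2 + T (Y(T) = 1*(T + 2) = 1*(2 + T) = 2 + T)
h = 20 (h = (3 + 2)*4 = 5*4 = 20)
K(y, H) = H (K(y, H) = H + y*(2 - 2) = H + y*0 = H + 0 = H)
-1788/4151 + 422/K(h, 70) = -1788/4151 + 422/70 = -1788*1/4151 + 422*(1/70) = -1788/4151 + 211/35 = 116183/20755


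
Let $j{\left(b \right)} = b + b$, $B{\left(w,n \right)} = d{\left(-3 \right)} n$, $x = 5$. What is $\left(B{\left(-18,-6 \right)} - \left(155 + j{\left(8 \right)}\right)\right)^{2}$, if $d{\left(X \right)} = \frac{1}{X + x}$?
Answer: $30276$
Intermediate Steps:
$d{\left(X \right)} = \frac{1}{5 + X}$ ($d{\left(X \right)} = \frac{1}{X + 5} = \frac{1}{5 + X}$)
$B{\left(w,n \right)} = \frac{n}{2}$ ($B{\left(w,n \right)} = \frac{n}{5 - 3} = \frac{n}{2}$)
$j{\left(b \right)} = 2 b$
$\left(B{\left(-18,-6 \right)} - \left(155 + j{\left(8 \right)}\right)\right)^{2} = \left(\frac{1}{2} \left(-6\right) - \left(155 + 2 \cdot 8\right)\right)^{2} = \left(-3 - 171\right)^{2} = \left(-174\right)^{2} = 30276$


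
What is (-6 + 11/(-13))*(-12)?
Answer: 1068/13 ≈ 82.154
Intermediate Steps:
(-6 + 11/(-13))*(-12) = (-6 + 11*(-1/13))*(-12) = (-6 - 11/13)*(-12) = -89/13*(-12) = 1068/13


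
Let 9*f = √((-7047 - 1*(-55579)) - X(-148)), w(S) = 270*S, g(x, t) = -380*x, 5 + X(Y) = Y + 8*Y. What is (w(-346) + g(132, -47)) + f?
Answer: -143580 + √5541/3 ≈ -1.4356e+5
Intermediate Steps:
X(Y) = -5 + 9*Y (X(Y) = -5 + (Y + 8*Y) = -5 + 9*Y)
f = √5541/3 (f = √((-7047 - 1*(-55579)) - (-5 + 9*(-148)))/9 = √((-7047 + 55579) - (-5 - 1332))/9 = √(48532 - 1*(-1337))/9 = √(48532 + 1337)/9 = √49869/9 = (3*√5541)/9 = √5541/3 ≈ 24.813)
(w(-346) + g(132, -47)) + f = (270*(-346) - 380*132) + √5541/3 = (-93420 - 50160) + √5541/3 = -143580 + √5541/3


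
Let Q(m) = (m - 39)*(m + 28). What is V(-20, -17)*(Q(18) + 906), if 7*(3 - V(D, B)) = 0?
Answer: -180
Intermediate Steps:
V(D, B) = 3 (V(D, B) = 3 - 1/7*0 = 3 + 0 = 3)
Q(m) = (-39 + m)*(28 + m)
V(-20, -17)*(Q(18) + 906) = 3*((-1092 + 18**2 - 11*18) + 906) = 3*((-1092 + 324 - 198) + 906) = 3*(-966 + 906) = 3*(-60) = -180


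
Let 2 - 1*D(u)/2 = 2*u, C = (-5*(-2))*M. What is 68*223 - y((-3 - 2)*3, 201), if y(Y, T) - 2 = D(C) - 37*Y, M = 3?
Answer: 14723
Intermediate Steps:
C = 30 (C = -5*(-2)*3 = 10*3 = 30)
D(u) = 4 - 4*u
y(Y, T) = -114 - 37*Y (y(Y, T) = 2 + ((4 - 4*30) - 37*Y) = 2 + ((4 - 120) - 37*Y) = 2 + (-116 - 37*Y) = -114 - 37*Y)
68*223 - y((-3 - 2)*3, 201) = 68*223 - (-114 - 37*(-3 - 2)*3) = 15164 - (-114 - (-185)*3) = 15164 - (-114 - 37*(-15)) = 15164 - (-114 + 555) = 15164 - 1*441 = 15164 - 441 = 14723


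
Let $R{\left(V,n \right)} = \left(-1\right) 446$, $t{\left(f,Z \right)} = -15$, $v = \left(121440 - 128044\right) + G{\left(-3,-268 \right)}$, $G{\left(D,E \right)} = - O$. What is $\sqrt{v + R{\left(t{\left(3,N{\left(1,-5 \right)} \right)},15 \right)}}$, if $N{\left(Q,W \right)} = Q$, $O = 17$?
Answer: $i \sqrt{7067} \approx 84.065 i$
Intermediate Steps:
$G{\left(D,E \right)} = -17$ ($G{\left(D,E \right)} = \left(-1\right) 17 = -17$)
$v = -6621$ ($v = \left(121440 - 128044\right) - 17 = -6604 - 17 = -6621$)
$R{\left(V,n \right)} = -446$
$\sqrt{v + R{\left(t{\left(3,N{\left(1,-5 \right)} \right)},15 \right)}} = \sqrt{-6621 - 446} = \sqrt{-7067} = i \sqrt{7067}$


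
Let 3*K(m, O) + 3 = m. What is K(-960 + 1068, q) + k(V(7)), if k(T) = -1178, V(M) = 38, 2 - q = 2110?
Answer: -1143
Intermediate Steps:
q = -2108 (q = 2 - 1*2110 = 2 - 2110 = -2108)
K(m, O) = -1 + m/3
K(-960 + 1068, q) + k(V(7)) = (-1 + (-960 + 1068)/3) - 1178 = (-1 + (⅓)*108) - 1178 = (-1 + 36) - 1178 = 35 - 1178 = -1143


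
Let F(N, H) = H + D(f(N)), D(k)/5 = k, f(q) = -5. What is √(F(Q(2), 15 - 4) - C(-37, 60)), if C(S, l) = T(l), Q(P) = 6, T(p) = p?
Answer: I*√74 ≈ 8.6023*I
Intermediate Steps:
C(S, l) = l
D(k) = 5*k
F(N, H) = -25 + H (F(N, H) = H + 5*(-5) = H - 25 = -25 + H)
√(F(Q(2), 15 - 4) - C(-37, 60)) = √((-25 + (15 - 4)) - 1*60) = √((-25 + 11) - 60) = √(-14 - 60) = √(-74) = I*√74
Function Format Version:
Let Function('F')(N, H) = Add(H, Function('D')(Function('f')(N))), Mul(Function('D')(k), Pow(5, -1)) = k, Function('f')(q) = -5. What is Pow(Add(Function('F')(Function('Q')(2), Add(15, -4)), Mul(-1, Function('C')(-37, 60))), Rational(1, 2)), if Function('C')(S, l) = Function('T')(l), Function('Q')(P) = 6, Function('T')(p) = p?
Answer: Mul(I, Pow(74, Rational(1, 2))) ≈ Mul(8.6023, I)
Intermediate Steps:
Function('C')(S, l) = l
Function('D')(k) = Mul(5, k)
Function('F')(N, H) = Add(-25, H) (Function('F')(N, H) = Add(H, Mul(5, -5)) = Add(H, -25) = Add(-25, H))
Pow(Add(Function('F')(Function('Q')(2), Add(15, -4)), Mul(-1, Function('C')(-37, 60))), Rational(1, 2)) = Pow(Add(Add(-25, Add(15, -4)), Mul(-1, 60)), Rational(1, 2)) = Pow(Add(Add(-25, 11), -60), Rational(1, 2)) = Pow(Add(-14, -60), Rational(1, 2)) = Pow(-74, Rational(1, 2)) = Mul(I, Pow(74, Rational(1, 2)))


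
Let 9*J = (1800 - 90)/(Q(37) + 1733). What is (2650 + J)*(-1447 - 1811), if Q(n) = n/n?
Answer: -2495242470/289 ≈ -8.6340e+6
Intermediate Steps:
Q(n) = 1
J = 95/867 (J = ((1800 - 90)/(1 + 1733))/9 = (1710/1734)/9 = (1710*(1/1734))/9 = (1/9)*(285/289) = 95/867 ≈ 0.10957)
(2650 + J)*(-1447 - 1811) = (2650 + 95/867)*(-1447 - 1811) = (2297645/867)*(-3258) = -2495242470/289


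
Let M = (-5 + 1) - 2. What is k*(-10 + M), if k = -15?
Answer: 240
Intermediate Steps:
M = -6 (M = -4 - 2 = -6)
k*(-10 + M) = -15*(-10 - 6) = -15*(-16) = 240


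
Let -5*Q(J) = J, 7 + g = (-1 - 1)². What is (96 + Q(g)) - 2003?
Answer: -9532/5 ≈ -1906.4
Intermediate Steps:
g = -3 (g = -7 + (-1 - 1)² = -7 + (-2)² = -7 + 4 = -3)
Q(J) = -J/5
(96 + Q(g)) - 2003 = (96 - ⅕*(-3)) - 2003 = (96 + ⅗) - 2003 = 483/5 - 2003 = -9532/5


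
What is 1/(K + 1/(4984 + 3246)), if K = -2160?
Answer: -8230/17776799 ≈ -0.00046296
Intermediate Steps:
1/(K + 1/(4984 + 3246)) = 1/(-2160 + 1/(4984 + 3246)) = 1/(-2160 + 1/8230) = 1/(-17776799/8230) = -8230/17776799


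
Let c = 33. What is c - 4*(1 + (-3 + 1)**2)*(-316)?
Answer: 6353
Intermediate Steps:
c - 4*(1 + (-3 + 1)**2)*(-316) = 33 - 4*(1 + (-3 + 1)**2)*(-316) = 33 - 4*(1 + (-2)**2)*(-316) = 33 - 4*(1 + 4)*(-316) = 33 - 4*5*(-316) = 33 - 20*(-316) = 33 + 6320 = 6353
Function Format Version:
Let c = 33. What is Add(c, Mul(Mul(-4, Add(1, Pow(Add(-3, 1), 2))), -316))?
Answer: 6353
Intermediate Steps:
Add(c, Mul(Mul(-4, Add(1, Pow(Add(-3, 1), 2))), -316)) = Add(33, Mul(Mul(-4, Add(1, Pow(Add(-3, 1), 2))), -316)) = Add(33, Mul(Mul(-4, Add(1, Pow(-2, 2))), -316)) = Add(33, Mul(Mul(-4, Add(1, 4)), -316)) = Add(33, Mul(Mul(-4, 5), -316)) = Add(33, Mul(-20, -316)) = Add(33, 6320) = 6353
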